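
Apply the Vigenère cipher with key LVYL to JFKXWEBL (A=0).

UAIIHZZW

Repeat the key across the message: LVYLLVYL
J(9)+L(11): 20 → U
F(5)+V(21): 26≡0 → A
K(10)+Y(24): 34≡8 → I
X(23)+L(11): 34≡8 → I
W(22)+L(11): 33≡7 → H
E(4)+V(21): 25 → Z
B(1)+Y(24): 25 → Z
L(11)+L(11): 22 → W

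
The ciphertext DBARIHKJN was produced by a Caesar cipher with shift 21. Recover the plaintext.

IGFWNMPOS

D(3): 3−21=-18≡8 → I
B(1): 1−21=-20≡6 → G
A(0): 0−21=-21≡5 → F
R(17): 17−21=-4≡22 → W
I(8): 8−21=-13≡13 → N
H(7): 7−21=-14≡12 → M
K(10): 10−21=-11≡15 → P
J(9): 9−21=-12≡14 → O
N(13): 13−21=-8≡18 → S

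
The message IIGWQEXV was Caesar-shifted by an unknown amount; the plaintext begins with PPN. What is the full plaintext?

From the crib: I(8)−P(15)=-7≡19, so the shift is 19.
Subtract 19 from each ciphertext letter:
I(8): 8−19=-11≡15 → P
I(8): 8−19=-11≡15 → P
G(6): 6−19=-13≡13 → N
W(22): 22−19=3 → D
Q(16): 16−19=-3≡23 → X
E(4): 4−19=-15≡11 → L
X(23): 23−19=4 → E
V(21): 21−19=2 → C

PPNDXLEC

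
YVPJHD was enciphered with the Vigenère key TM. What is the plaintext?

Repeat the key across the ciphertext: TMTMTM
Y(24)−T(19): 5 → F
V(21)−M(12): 9 → J
P(15)−T(19): -4≡22 → W
J(9)−M(12): -3≡23 → X
H(7)−T(19): -12≡14 → O
D(3)−M(12): -9≡17 → R

FJWXOR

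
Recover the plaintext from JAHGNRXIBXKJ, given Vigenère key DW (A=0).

GEEKKVUMYBHN

Repeat the key across the ciphertext: DWDWDWDWDWDW
J(9)−D(3): 6 → G
A(0)−W(22): -22≡4 → E
H(7)−D(3): 4 → E
G(6)−W(22): -16≡10 → K
N(13)−D(3): 10 → K
R(17)−W(22): -5≡21 → V
X(23)−D(3): 20 → U
I(8)−W(22): -14≡12 → M
B(1)−D(3): -2≡24 → Y
X(23)−W(22): 1 → B
K(10)−D(3): 7 → H
J(9)−W(22): -13≡13 → N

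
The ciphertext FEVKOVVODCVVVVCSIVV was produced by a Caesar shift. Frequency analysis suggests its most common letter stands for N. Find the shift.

8

The most frequent ciphertext letter is V (appears 9 times).
V is position 21; N is position 13.
Shift = 8.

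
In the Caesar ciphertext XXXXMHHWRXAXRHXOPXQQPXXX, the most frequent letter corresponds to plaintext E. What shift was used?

The most frequent ciphertext letter is X (appears 11 times).
X is position 23; E is position 4.
Shift = 19.

19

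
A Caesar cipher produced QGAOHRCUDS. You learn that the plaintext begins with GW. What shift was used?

10

From the crib: Q(16)−G(6)=10, so the shift is 10.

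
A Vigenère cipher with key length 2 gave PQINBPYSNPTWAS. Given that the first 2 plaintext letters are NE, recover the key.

CM

Subtract each crib letter from the matching ciphertext letter (mod 26):
P(15)−N(13)=2 → C
Q(16)−E(4)=12 → M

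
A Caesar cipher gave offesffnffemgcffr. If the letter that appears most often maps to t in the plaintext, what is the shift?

The most frequent ciphertext letter is f (appears 8 times).
f is position 5; t is position 19.
Shift = -14≡12.

12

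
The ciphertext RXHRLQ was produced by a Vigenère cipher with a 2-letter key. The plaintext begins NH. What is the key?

Subtract each crib letter from the matching ciphertext letter (mod 26):
R(17)−N(13)=4 → E
X(23)−H(7)=16 → Q

EQ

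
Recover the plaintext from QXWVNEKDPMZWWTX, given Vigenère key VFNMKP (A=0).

Repeat the key across the ciphertext: VFNMKPVFNMKPVFN
Q(16)−V(21): -5≡21 → V
X(23)−F(5): 18 → S
W(22)−N(13): 9 → J
V(21)−M(12): 9 → J
N(13)−K(10): 3 → D
E(4)−P(15): -11≡15 → P
K(10)−V(21): -11≡15 → P
D(3)−F(5): -2≡24 → Y
P(15)−N(13): 2 → C
M(12)−M(12): 0 → A
Z(25)−K(10): 15 → P
W(22)−P(15): 7 → H
W(22)−V(21): 1 → B
T(19)−F(5): 14 → O
X(23)−N(13): 10 → K

VSJJDPPYCAPHBOK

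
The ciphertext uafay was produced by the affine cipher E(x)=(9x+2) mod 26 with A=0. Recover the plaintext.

The inverse of 9 mod 26 is 3, since 9·3=27≡1. Apply D(y)=3·(y−2) mod 26:
u(20): 3·(20−2)=54≡2 → c
a(0): 3·(0−2)=-6≡20 → u
f(5): 3·(5−2)=9 → j
a(0): 3·(0−2)=-6≡20 → u
y(24): 3·(24−2)=66≡14 → o

cujuo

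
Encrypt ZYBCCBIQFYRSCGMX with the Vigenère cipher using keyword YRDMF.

Repeat the key across the message: YRDMFYRDMFYRDMFY
Z(25)+Y(24): 49≡23 → X
Y(24)+R(17): 41≡15 → P
B(1)+D(3): 4 → E
C(2)+M(12): 14 → O
C(2)+F(5): 7 → H
B(1)+Y(24): 25 → Z
I(8)+R(17): 25 → Z
Q(16)+D(3): 19 → T
F(5)+M(12): 17 → R
Y(24)+F(5): 29≡3 → D
R(17)+Y(24): 41≡15 → P
S(18)+R(17): 35≡9 → J
C(2)+D(3): 5 → F
G(6)+M(12): 18 → S
M(12)+F(5): 17 → R
X(23)+Y(24): 47≡21 → V

XPEOHZZTRDPJFSRV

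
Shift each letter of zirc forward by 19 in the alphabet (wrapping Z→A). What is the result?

sbkv

z(25): 25+19=44≡18 → s
i(8): 8+19=27≡1 → b
r(17): 17+19=36≡10 → k
c(2): 2+19=21 → v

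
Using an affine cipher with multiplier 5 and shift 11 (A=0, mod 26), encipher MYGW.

TBPR

M(12): 5·12+11=71≡19 → T
Y(24): 5·24+11=131≡1 → B
G(6): 5·6+11=41≡15 → P
W(22): 5·22+11=121≡17 → R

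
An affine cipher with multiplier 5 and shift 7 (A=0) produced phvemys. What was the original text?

The inverse of 5 mod 26 is 21, since 5·21=105≡1. Apply D(y)=21·(y−7) mod 26:
p(15): 21·(15−7)=168≡12 → m
h(7): 21·(7−7)=0 → a
v(21): 21·(21−7)=294≡8 → i
e(4): 21·(4−7)=-63≡15 → p
m(12): 21·(12−7)=105≡1 → b
y(24): 21·(24−7)=357≡19 → t
s(18): 21·(18−7)=231≡23 → x

maipbtx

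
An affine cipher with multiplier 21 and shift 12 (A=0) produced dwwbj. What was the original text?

The inverse of 21 mod 26 is 5, since 21·5=105≡1. Apply D(y)=5·(y−12) mod 26:
d(3): 5·(3−12)=-45≡7 → h
w(22): 5·(22−12)=50≡24 → y
w(22): 5·(22−12)=50≡24 → y
b(1): 5·(1−12)=-55≡23 → x
j(9): 5·(9−12)=-15≡11 → l

hyyxl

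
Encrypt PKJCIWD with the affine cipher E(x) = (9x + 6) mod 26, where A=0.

P(15): 9·15+6=141≡11 → L
K(10): 9·10+6=96≡18 → S
J(9): 9·9+6=87≡9 → J
C(2): 9·2+6=24 → Y
I(8): 9·8+6=78≡0 → A
W(22): 9·22+6=204≡22 → W
D(3): 9·3+6=33≡7 → H

LSJYAWH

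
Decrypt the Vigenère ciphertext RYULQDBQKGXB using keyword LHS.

GRCAJLQJSVQJ

Repeat the key across the ciphertext: LHSLHSLHSLHS
R(17)−L(11): 6 → G
Y(24)−H(7): 17 → R
U(20)−S(18): 2 → C
L(11)−L(11): 0 → A
Q(16)−H(7): 9 → J
D(3)−S(18): -15≡11 → L
B(1)−L(11): -10≡16 → Q
Q(16)−H(7): 9 → J
K(10)−S(18): -8≡18 → S
G(6)−L(11): -5≡21 → V
X(23)−H(7): 16 → Q
B(1)−S(18): -17≡9 → J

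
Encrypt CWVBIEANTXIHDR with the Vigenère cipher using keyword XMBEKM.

ZIWFSQXZUBSTAD

Repeat the key across the message: XMBEKMXMBEKMXM
C(2)+X(23): 25 → Z
W(22)+M(12): 34≡8 → I
V(21)+B(1): 22 → W
B(1)+E(4): 5 → F
I(8)+K(10): 18 → S
E(4)+M(12): 16 → Q
A(0)+X(23): 23 → X
N(13)+M(12): 25 → Z
T(19)+B(1): 20 → U
X(23)+E(4): 27≡1 → B
I(8)+K(10): 18 → S
H(7)+M(12): 19 → T
D(3)+X(23): 26≡0 → A
R(17)+M(12): 29≡3 → D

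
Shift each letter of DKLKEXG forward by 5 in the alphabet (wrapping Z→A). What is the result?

D(3): 3+5=8 → I
K(10): 10+5=15 → P
L(11): 11+5=16 → Q
K(10): 10+5=15 → P
E(4): 4+5=9 → J
X(23): 23+5=28≡2 → C
G(6): 6+5=11 → L

IPQPJCL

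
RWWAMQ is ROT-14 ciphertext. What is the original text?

R(17): 17−14=3 → D
W(22): 22−14=8 → I
W(22): 22−14=8 → I
A(0): 0−14=-14≡12 → M
M(12): 12−14=-2≡24 → Y
Q(16): 16−14=2 → C

DIIMYC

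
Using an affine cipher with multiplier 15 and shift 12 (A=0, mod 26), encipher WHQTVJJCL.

W(22): 15·22+12=342≡4 → E
H(7): 15·7+12=117≡13 → N
Q(16): 15·16+12=252≡18 → S
T(19): 15·19+12=297≡11 → L
V(21): 15·21+12=327≡15 → P
J(9): 15·9+12=147≡17 → R
J(9): 15·9+12=147≡17 → R
C(2): 15·2+12=42≡16 → Q
L(11): 15·11+12=177≡21 → V

ENSLPRRQV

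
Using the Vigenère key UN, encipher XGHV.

RTBI

Repeat the key across the message: UNUN
X(23)+U(20): 43≡17 → R
G(6)+N(13): 19 → T
H(7)+U(20): 27≡1 → B
V(21)+N(13): 34≡8 → I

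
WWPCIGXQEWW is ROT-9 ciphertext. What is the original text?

NNGTZXOHVNN

W(22): 22−9=13 → N
W(22): 22−9=13 → N
P(15): 15−9=6 → G
C(2): 2−9=-7≡19 → T
I(8): 8−9=-1≡25 → Z
G(6): 6−9=-3≡23 → X
X(23): 23−9=14 → O
Q(16): 16−9=7 → H
E(4): 4−9=-5≡21 → V
W(22): 22−9=13 → N
W(22): 22−9=13 → N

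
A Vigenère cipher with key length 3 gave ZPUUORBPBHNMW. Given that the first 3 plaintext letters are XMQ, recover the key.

Subtract each crib letter from the matching ciphertext letter (mod 26):
Z(25)−X(23)=2 → C
P(15)−M(12)=3 → D
U(20)−Q(16)=4 → E

CDE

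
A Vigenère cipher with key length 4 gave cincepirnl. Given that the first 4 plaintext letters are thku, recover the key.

jbdi

Subtract each crib letter from the matching ciphertext letter (mod 26):
c(2)−t(19)=-17≡9 → j
i(8)−h(7)=1 → b
n(13)−k(10)=3 → d
c(2)−u(20)=-18≡8 → i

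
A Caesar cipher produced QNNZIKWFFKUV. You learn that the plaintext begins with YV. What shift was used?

From the crib: Q(16)−Y(24)=-8≡18, so the shift is 18.

18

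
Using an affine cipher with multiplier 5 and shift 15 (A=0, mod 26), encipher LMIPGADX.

SXDMTPEA

L(11): 5·11+15=70≡18 → S
M(12): 5·12+15=75≡23 → X
I(8): 5·8+15=55≡3 → D
P(15): 5·15+15=90≡12 → M
G(6): 5·6+15=45≡19 → T
A(0): 5·0+15=15 → P
D(3): 5·3+15=30≡4 → E
X(23): 5·23+15=130≡0 → A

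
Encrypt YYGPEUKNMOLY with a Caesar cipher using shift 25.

Y(24): 24+25=49≡23 → X
Y(24): 24+25=49≡23 → X
G(6): 6+25=31≡5 → F
P(15): 15+25=40≡14 → O
E(4): 4+25=29≡3 → D
U(20): 20+25=45≡19 → T
K(10): 10+25=35≡9 → J
N(13): 13+25=38≡12 → M
M(12): 12+25=37≡11 → L
O(14): 14+25=39≡13 → N
L(11): 11+25=36≡10 → K
Y(24): 24+25=49≡23 → X

XXFODTJMLNKX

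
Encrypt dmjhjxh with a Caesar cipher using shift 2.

foljlzj

d(3): 3+2=5 → f
m(12): 12+2=14 → o
j(9): 9+2=11 → l
h(7): 7+2=9 → j
j(9): 9+2=11 → l
x(23): 23+2=25 → z
h(7): 7+2=9 → j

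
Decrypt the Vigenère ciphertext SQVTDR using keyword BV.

RVUYCW

Repeat the key across the ciphertext: BVBVBV
S(18)−B(1): 17 → R
Q(16)−V(21): -5≡21 → V
V(21)−B(1): 20 → U
T(19)−V(21): -2≡24 → Y
D(3)−B(1): 2 → C
R(17)−V(21): -4≡22 → W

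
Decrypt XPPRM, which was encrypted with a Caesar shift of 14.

JBBDY

X(23): 23−14=9 → J
P(15): 15−14=1 → B
P(15): 15−14=1 → B
R(17): 17−14=3 → D
M(12): 12−14=-2≡24 → Y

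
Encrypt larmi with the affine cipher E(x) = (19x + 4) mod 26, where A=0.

fepya

l(11): 19·11+4=213≡5 → f
a(0): 19·0+4=4 → e
r(17): 19·17+4=327≡15 → p
m(12): 19·12+4=232≡24 → y
i(8): 19·8+4=156≡0 → a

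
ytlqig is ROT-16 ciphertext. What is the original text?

y(24): 24−16=8 → i
t(19): 19−16=3 → d
l(11): 11−16=-5≡21 → v
q(16): 16−16=0 → a
i(8): 8−16=-8≡18 → s
g(6): 6−16=-10≡16 → q

idvasq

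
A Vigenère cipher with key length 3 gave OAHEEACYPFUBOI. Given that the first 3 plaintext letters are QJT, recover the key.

Subtract each crib letter from the matching ciphertext letter (mod 26):
O(14)−Q(16)=-2≡24 → Y
A(0)−J(9)=-9≡17 → R
H(7)−T(19)=-12≡14 → O

YRO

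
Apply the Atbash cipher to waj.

w(22) → d(3)
a(0) → z(25)
j(9) → q(16)

dzq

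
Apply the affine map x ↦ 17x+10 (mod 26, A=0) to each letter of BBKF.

B(1): 17·1+10=27≡1 → B
B(1): 17·1+10=27≡1 → B
K(10): 17·10+10=180≡24 → Y
F(5): 17·5+10=95≡17 → R

BBYR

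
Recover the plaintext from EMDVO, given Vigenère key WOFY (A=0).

IYYXS

Repeat the key across the ciphertext: WOFYW
E(4)−W(22): -18≡8 → I
M(12)−O(14): -2≡24 → Y
D(3)−F(5): -2≡24 → Y
V(21)−Y(24): -3≡23 → X
O(14)−W(22): -8≡18 → S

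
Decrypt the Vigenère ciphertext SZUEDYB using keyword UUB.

YFTKJXH

Repeat the key across the ciphertext: UUBUUBU
S(18)−U(20): -2≡24 → Y
Z(25)−U(20): 5 → F
U(20)−B(1): 19 → T
E(4)−U(20): -16≡10 → K
D(3)−U(20): -17≡9 → J
Y(24)−B(1): 23 → X
B(1)−U(20): -19≡7 → H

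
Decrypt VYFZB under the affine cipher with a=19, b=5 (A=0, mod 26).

The inverse of 19 mod 26 is 11, since 19·11=209≡1. Apply D(y)=11·(y−5) mod 26:
V(21): 11·(21−5)=176≡20 → U
Y(24): 11·(24−5)=209≡1 → B
F(5): 11·(5−5)=0 → A
Z(25): 11·(25−5)=220≡12 → M
B(1): 11·(1−5)=-44≡8 → I

UBAMI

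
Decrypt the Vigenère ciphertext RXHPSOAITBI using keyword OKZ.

Repeat the key across the ciphertext: OKZOKZOKZOK
R(17)−O(14): 3 → D
X(23)−K(10): 13 → N
H(7)−Z(25): -18≡8 → I
P(15)−O(14): 1 → B
S(18)−K(10): 8 → I
O(14)−Z(25): -11≡15 → P
A(0)−O(14): -14≡12 → M
I(8)−K(10): -2≡24 → Y
T(19)−Z(25): -6≡20 → U
B(1)−O(14): -13≡13 → N
I(8)−K(10): -2≡24 → Y

DNIBIPMYUNY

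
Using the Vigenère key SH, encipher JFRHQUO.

BMJOIBG

Repeat the key across the message: SHSHSHS
J(9)+S(18): 27≡1 → B
F(5)+H(7): 12 → M
R(17)+S(18): 35≡9 → J
H(7)+H(7): 14 → O
Q(16)+S(18): 34≡8 → I
U(20)+H(7): 27≡1 → B
O(14)+S(18): 32≡6 → G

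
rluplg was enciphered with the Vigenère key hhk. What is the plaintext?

kekiew

Repeat the key across the ciphertext: hhkhhk
r(17)−h(7): 10 → k
l(11)−h(7): 4 → e
u(20)−k(10): 10 → k
p(15)−h(7): 8 → i
l(11)−h(7): 4 → e
g(6)−k(10): -4≡22 → w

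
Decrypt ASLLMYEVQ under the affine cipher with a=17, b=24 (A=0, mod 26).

USNNKAIJY

The inverse of 17 mod 26 is 23, since 17·23=391≡1. Apply D(y)=23·(y−24) mod 26:
A(0): 23·(0−24)=-552≡20 → U
S(18): 23·(18−24)=-138≡18 → S
L(11): 23·(11−24)=-299≡13 → N
L(11): 23·(11−24)=-299≡13 → N
M(12): 23·(12−24)=-276≡10 → K
Y(24): 23·(24−24)=0 → A
E(4): 23·(4−24)=-460≡8 → I
V(21): 23·(21−24)=-69≡9 → J
Q(16): 23·(16−24)=-184≡24 → Y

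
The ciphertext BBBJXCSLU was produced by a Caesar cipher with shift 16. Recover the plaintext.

B(1): 1−16=-15≡11 → L
B(1): 1−16=-15≡11 → L
B(1): 1−16=-15≡11 → L
J(9): 9−16=-7≡19 → T
X(23): 23−16=7 → H
C(2): 2−16=-14≡12 → M
S(18): 18−16=2 → C
L(11): 11−16=-5≡21 → V
U(20): 20−16=4 → E

LLLTHMCVE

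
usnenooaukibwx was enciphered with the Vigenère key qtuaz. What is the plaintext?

ezteoyvgulsicx

Repeat the key across the ciphertext: qtuazqtuazqtua
u(20)−q(16): 4 → e
s(18)−t(19): -1≡25 → z
n(13)−u(20): -7≡19 → t
e(4)−a(0): 4 → e
n(13)−z(25): -12≡14 → o
o(14)−q(16): -2≡24 → y
o(14)−t(19): -5≡21 → v
a(0)−u(20): -20≡6 → g
u(20)−a(0): 20 → u
k(10)−z(25): -15≡11 → l
i(8)−q(16): -8≡18 → s
b(1)−t(19): -18≡8 → i
w(22)−u(20): 2 → c
x(23)−a(0): 23 → x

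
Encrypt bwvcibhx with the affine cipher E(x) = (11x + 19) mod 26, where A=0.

b(1): 11·1+19=30≡4 → e
w(22): 11·22+19=261≡1 → b
v(21): 11·21+19=250≡16 → q
c(2): 11·2+19=41≡15 → p
i(8): 11·8+19=107≡3 → d
b(1): 11·1+19=30≡4 → e
h(7): 11·7+19=96≡18 → s
x(23): 11·23+19=272≡12 → m

ebqpdesm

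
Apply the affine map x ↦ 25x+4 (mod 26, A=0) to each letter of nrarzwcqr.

rnenficon

n(13): 25·13+4=329≡17 → r
r(17): 25·17+4=429≡13 → n
a(0): 25·0+4=4 → e
r(17): 25·17+4=429≡13 → n
z(25): 25·25+4=629≡5 → f
w(22): 25·22+4=554≡8 → i
c(2): 25·2+4=54≡2 → c
q(16): 25·16+4=404≡14 → o
r(17): 25·17+4=429≡13 → n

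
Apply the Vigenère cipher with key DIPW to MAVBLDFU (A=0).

PIKXOLUQ

Repeat the key across the message: DIPWDIPW
M(12)+D(3): 15 → P
A(0)+I(8): 8 → I
V(21)+P(15): 36≡10 → K
B(1)+W(22): 23 → X
L(11)+D(3): 14 → O
D(3)+I(8): 11 → L
F(5)+P(15): 20 → U
U(20)+W(22): 42≡16 → Q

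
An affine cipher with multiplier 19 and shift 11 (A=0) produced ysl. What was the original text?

nza

The inverse of 19 mod 26 is 11, since 19·11=209≡1. Apply D(y)=11·(y−11) mod 26:
y(24): 11·(24−11)=143≡13 → n
s(18): 11·(18−11)=77≡25 → z
l(11): 11·(11−11)=0 → a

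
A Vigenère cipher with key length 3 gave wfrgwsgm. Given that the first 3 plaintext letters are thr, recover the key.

dya

Subtract each crib letter from the matching ciphertext letter (mod 26):
w(22)−t(19)=3 → d
f(5)−h(7)=-2≡24 → y
r(17)−r(17)=0 → a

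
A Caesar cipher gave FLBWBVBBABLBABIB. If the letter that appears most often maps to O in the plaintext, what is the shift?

The most frequent ciphertext letter is B (appears 8 times).
B is position 1; O is position 14.
Shift = -13≡13.

13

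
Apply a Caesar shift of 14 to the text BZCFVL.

PNQTJZ

B(1): 1+14=15 → P
Z(25): 25+14=39≡13 → N
C(2): 2+14=16 → Q
F(5): 5+14=19 → T
V(21): 21+14=35≡9 → J
L(11): 11+14=25 → Z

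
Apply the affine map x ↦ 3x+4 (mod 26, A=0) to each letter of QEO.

AQU

Q(16): 3·16+4=52≡0 → A
E(4): 3·4+4=16 → Q
O(14): 3·14+4=46≡20 → U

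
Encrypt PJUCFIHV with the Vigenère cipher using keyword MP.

Repeat the key across the message: MPMPMPMP
P(15)+M(12): 27≡1 → B
J(9)+P(15): 24 → Y
U(20)+M(12): 32≡6 → G
C(2)+P(15): 17 → R
F(5)+M(12): 17 → R
I(8)+P(15): 23 → X
H(7)+M(12): 19 → T
V(21)+P(15): 36≡10 → K

BYGRRXTK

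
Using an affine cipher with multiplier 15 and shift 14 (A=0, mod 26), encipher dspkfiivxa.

d(3): 15·3+14=59≡7 → h
s(18): 15·18+14=284≡24 → y
p(15): 15·15+14=239≡5 → f
k(10): 15·10+14=164≡8 → i
f(5): 15·5+14=89≡11 → l
i(8): 15·8+14=134≡4 → e
i(8): 15·8+14=134≡4 → e
v(21): 15·21+14=329≡17 → r
x(23): 15·23+14=359≡21 → v
a(0): 15·0+14=14 → o

hyfileervo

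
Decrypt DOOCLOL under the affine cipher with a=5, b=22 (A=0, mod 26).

The inverse of 5 mod 26 is 21, since 5·21=105≡1. Apply D(y)=21·(y−22) mod 26:
D(3): 21·(3−22)=-399≡17 → R
O(14): 21·(14−22)=-168≡14 → O
O(14): 21·(14−22)=-168≡14 → O
C(2): 21·(2−22)=-420≡22 → W
L(11): 21·(11−22)=-231≡3 → D
O(14): 21·(14−22)=-168≡14 → O
L(11): 21·(11−22)=-231≡3 → D

ROOWDOD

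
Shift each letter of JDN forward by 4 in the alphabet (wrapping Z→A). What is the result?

NHR

J(9): 9+4=13 → N
D(3): 3+4=7 → H
N(13): 13+4=17 → R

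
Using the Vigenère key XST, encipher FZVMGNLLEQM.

CROJYGIDXNE

Repeat the key across the message: XSTXSTXSTXS
F(5)+X(23): 28≡2 → C
Z(25)+S(18): 43≡17 → R
V(21)+T(19): 40≡14 → O
M(12)+X(23): 35≡9 → J
G(6)+S(18): 24 → Y
N(13)+T(19): 32≡6 → G
L(11)+X(23): 34≡8 → I
L(11)+S(18): 29≡3 → D
E(4)+T(19): 23 → X
Q(16)+X(23): 39≡13 → N
M(12)+S(18): 30≡4 → E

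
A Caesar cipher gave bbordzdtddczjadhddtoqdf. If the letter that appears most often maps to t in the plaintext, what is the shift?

The most frequent ciphertext letter is d (appears 8 times).
d is position 3; t is position 19.
Shift = -16≡10.

10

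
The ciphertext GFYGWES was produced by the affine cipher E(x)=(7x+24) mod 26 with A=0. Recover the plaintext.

The inverse of 7 mod 26 is 15, since 7·15=105≡1. Apply D(y)=15·(y−24) mod 26:
G(6): 15·(6−24)=-270≡16 → Q
F(5): 15·(5−24)=-285≡1 → B
Y(24): 15·(24−24)=0 → A
G(6): 15·(6−24)=-270≡16 → Q
W(22): 15·(22−24)=-30≡22 → W
E(4): 15·(4−24)=-300≡12 → M
S(18): 15·(18−24)=-90≡14 → O

QBAQWMO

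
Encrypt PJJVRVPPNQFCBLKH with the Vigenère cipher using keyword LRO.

Repeat the key across the message: LROLROLROLROLROL
P(15)+L(11): 26≡0 → A
J(9)+R(17): 26≡0 → A
J(9)+O(14): 23 → X
V(21)+L(11): 32≡6 → G
R(17)+R(17): 34≡8 → I
V(21)+O(14): 35≡9 → J
P(15)+L(11): 26≡0 → A
P(15)+R(17): 32≡6 → G
N(13)+O(14): 27≡1 → B
Q(16)+L(11): 27≡1 → B
F(5)+R(17): 22 → W
C(2)+O(14): 16 → Q
B(1)+L(11): 12 → M
L(11)+R(17): 28≡2 → C
K(10)+O(14): 24 → Y
H(7)+L(11): 18 → S

AAXGIJAGBBWQMCYS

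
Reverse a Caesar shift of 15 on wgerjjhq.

hrpcuusb

w(22): 22−15=7 → h
g(6): 6−15=-9≡17 → r
e(4): 4−15=-11≡15 → p
r(17): 17−15=2 → c
j(9): 9−15=-6≡20 → u
j(9): 9−15=-6≡20 → u
h(7): 7−15=-8≡18 → s
q(16): 16−15=1 → b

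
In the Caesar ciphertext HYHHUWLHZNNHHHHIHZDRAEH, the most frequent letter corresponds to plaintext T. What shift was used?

The most frequent ciphertext letter is H (appears 10 times).
H is position 7; T is position 19.
Shift = -12≡14.

14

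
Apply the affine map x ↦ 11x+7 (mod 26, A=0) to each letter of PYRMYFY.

QLMJLKL

P(15): 11·15+7=172≡16 → Q
Y(24): 11·24+7=271≡11 → L
R(17): 11·17+7=194≡12 → M
M(12): 11·12+7=139≡9 → J
Y(24): 11·24+7=271≡11 → L
F(5): 11·5+7=62≡10 → K
Y(24): 11·24+7=271≡11 → L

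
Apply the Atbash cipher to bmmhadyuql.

ynnszwbfjo

b(1) → y(24)
m(12) → n(13)
m(12) → n(13)
h(7) → s(18)
a(0) → z(25)
d(3) → w(22)
y(24) → b(1)
u(20) → f(5)
q(16) → j(9)
l(11) → o(14)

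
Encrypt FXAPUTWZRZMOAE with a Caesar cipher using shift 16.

VNQFKJMPHPCEQU

F(5): 5+16=21 → V
X(23): 23+16=39≡13 → N
A(0): 0+16=16 → Q
P(15): 15+16=31≡5 → F
U(20): 20+16=36≡10 → K
T(19): 19+16=35≡9 → J
W(22): 22+16=38≡12 → M
Z(25): 25+16=41≡15 → P
R(17): 17+16=33≡7 → H
Z(25): 25+16=41≡15 → P
M(12): 12+16=28≡2 → C
O(14): 14+16=30≡4 → E
A(0): 0+16=16 → Q
E(4): 4+16=20 → U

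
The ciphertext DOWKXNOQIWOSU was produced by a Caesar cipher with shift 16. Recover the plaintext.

D(3): 3−16=-13≡13 → N
O(14): 14−16=-2≡24 → Y
W(22): 22−16=6 → G
K(10): 10−16=-6≡20 → U
X(23): 23−16=7 → H
N(13): 13−16=-3≡23 → X
O(14): 14−16=-2≡24 → Y
Q(16): 16−16=0 → A
I(8): 8−16=-8≡18 → S
W(22): 22−16=6 → G
O(14): 14−16=-2≡24 → Y
S(18): 18−16=2 → C
U(20): 20−16=4 → E

NYGUHXYASGYCE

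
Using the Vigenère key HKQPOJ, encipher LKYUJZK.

SUOJXIR

Repeat the key across the message: HKQPOJH
L(11)+H(7): 18 → S
K(10)+K(10): 20 → U
Y(24)+Q(16): 40≡14 → O
U(20)+P(15): 35≡9 → J
J(9)+O(14): 23 → X
Z(25)+J(9): 34≡8 → I
K(10)+H(7): 17 → R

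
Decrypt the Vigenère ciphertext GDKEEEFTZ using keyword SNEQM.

OQGOSMSPJ

Repeat the key across the ciphertext: SNEQMSNEQ
G(6)−S(18): -12≡14 → O
D(3)−N(13): -10≡16 → Q
K(10)−E(4): 6 → G
E(4)−Q(16): -12≡14 → O
E(4)−M(12): -8≡18 → S
E(4)−S(18): -14≡12 → M
F(5)−N(13): -8≡18 → S
T(19)−E(4): 15 → P
Z(25)−Q(16): 9 → J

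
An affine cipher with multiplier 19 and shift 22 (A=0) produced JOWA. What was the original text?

The inverse of 19 mod 26 is 11, since 19·11=209≡1. Apply D(y)=11·(y−22) mod 26:
J(9): 11·(9−22)=-143≡13 → N
O(14): 11·(14−22)=-88≡16 → Q
W(22): 11·(22−22)=0 → A
A(0): 11·(0−22)=-242≡18 → S

NQAS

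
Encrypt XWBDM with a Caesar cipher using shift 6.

DCHJS

X(23): 23+6=29≡3 → D
W(22): 22+6=28≡2 → C
B(1): 1+6=7 → H
D(3): 3+6=9 → J
M(12): 12+6=18 → S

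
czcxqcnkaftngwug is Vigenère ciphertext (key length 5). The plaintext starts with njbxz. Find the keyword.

Subtract each crib letter from the matching ciphertext letter (mod 26):
c(2)−n(13)=-11≡15 → p
z(25)−j(9)=16 → q
c(2)−b(1)=1 → b
x(23)−x(23)=0 → a
q(16)−z(25)=-9≡17 → r

pqbar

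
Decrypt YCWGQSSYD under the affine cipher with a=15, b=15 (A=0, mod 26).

LNXPHVVLU

The inverse of 15 mod 26 is 7, since 15·7=105≡1. Apply D(y)=7·(y−15) mod 26:
Y(24): 7·(24−15)=63≡11 → L
C(2): 7·(2−15)=-91≡13 → N
W(22): 7·(22−15)=49≡23 → X
G(6): 7·(6−15)=-63≡15 → P
Q(16): 7·(16−15)=7 → H
S(18): 7·(18−15)=21 → V
S(18): 7·(18−15)=21 → V
Y(24): 7·(24−15)=63≡11 → L
D(3): 7·(3−15)=-84≡20 → U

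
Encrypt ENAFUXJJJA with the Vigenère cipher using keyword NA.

Repeat the key across the message: NANANANANA
E(4)+N(13): 17 → R
N(13)+A(0): 13 → N
A(0)+N(13): 13 → N
F(5)+A(0): 5 → F
U(20)+N(13): 33≡7 → H
X(23)+A(0): 23 → X
J(9)+N(13): 22 → W
J(9)+A(0): 9 → J
J(9)+N(13): 22 → W
A(0)+A(0): 0 → A

RNNFHXWJWA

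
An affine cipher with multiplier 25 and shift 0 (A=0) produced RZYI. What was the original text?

The inverse of 25 mod 26 is 25, since 25·25=625≡1. Apply D(y)=25·(y−0) mod 26:
R(17): 25·(17−0)=425≡9 → J
Z(25): 25·(25−0)=625≡1 → B
Y(24): 25·(24−0)=600≡2 → C
I(8): 25·(8−0)=200≡18 → S

JBCS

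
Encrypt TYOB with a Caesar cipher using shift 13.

GLBO

T(19): 19+13=32≡6 → G
Y(24): 24+13=37≡11 → L
O(14): 14+13=27≡1 → B
B(1): 1+13=14 → O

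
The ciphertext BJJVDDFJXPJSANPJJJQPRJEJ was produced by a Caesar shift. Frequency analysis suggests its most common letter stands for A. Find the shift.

The most frequent ciphertext letter is J (appears 9 times).
J is position 9; A is position 0.
Shift = 9.

9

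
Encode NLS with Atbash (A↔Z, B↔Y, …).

MOH

N(13) → M(12)
L(11) → O(14)
S(18) → H(7)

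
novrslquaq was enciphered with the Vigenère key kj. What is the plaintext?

Repeat the key across the ciphertext: kjkjkjkjkj
n(13)−k(10): 3 → d
o(14)−j(9): 5 → f
v(21)−k(10): 11 → l
r(17)−j(9): 8 → i
s(18)−k(10): 8 → i
l(11)−j(9): 2 → c
q(16)−k(10): 6 → g
u(20)−j(9): 11 → l
a(0)−k(10): -10≡16 → q
q(16)−j(9): 7 → h

dfliicglqh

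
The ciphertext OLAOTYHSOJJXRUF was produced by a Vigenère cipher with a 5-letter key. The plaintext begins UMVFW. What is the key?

UZFJX

Subtract each crib letter from the matching ciphertext letter (mod 26):
O(14)−U(20)=-6≡20 → U
L(11)−M(12)=-1≡25 → Z
A(0)−V(21)=-21≡5 → F
O(14)−F(5)=9 → J
T(19)−W(22)=-3≡23 → X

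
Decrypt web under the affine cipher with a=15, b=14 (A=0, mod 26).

The inverse of 15 mod 26 is 7, since 15·7=105≡1. Apply D(y)=7·(y−14) mod 26:
w(22): 7·(22−14)=56≡4 → e
e(4): 7·(4−14)=-70≡8 → i
b(1): 7·(1−14)=-91≡13 → n

ein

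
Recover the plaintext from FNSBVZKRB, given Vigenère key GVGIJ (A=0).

ZSMTMTPLT

Repeat the key across the ciphertext: GVGIJGVGI
F(5)−G(6): -1≡25 → Z
N(13)−V(21): -8≡18 → S
S(18)−G(6): 12 → M
B(1)−I(8): -7≡19 → T
V(21)−J(9): 12 → M
Z(25)−G(6): 19 → T
K(10)−V(21): -11≡15 → P
R(17)−G(6): 11 → L
B(1)−I(8): -7≡19 → T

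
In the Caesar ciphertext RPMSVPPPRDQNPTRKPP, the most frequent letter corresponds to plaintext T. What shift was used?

22

The most frequent ciphertext letter is P (appears 7 times).
P is position 15; T is position 19.
Shift = -4≡22.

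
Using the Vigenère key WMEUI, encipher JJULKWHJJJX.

Repeat the key across the message: WMEUIWMEUIW
J(9)+W(22): 31≡5 → F
J(9)+M(12): 21 → V
U(20)+E(4): 24 → Y
L(11)+U(20): 31≡5 → F
K(10)+I(8): 18 → S
W(22)+W(22): 44≡18 → S
H(7)+M(12): 19 → T
J(9)+E(4): 13 → N
J(9)+U(20): 29≡3 → D
J(9)+I(8): 17 → R
X(23)+W(22): 45≡19 → T

FVYFSSTNDRT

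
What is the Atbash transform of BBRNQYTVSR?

B(1) → Y(24)
B(1) → Y(24)
R(17) → I(8)
N(13) → M(12)
Q(16) → J(9)
Y(24) → B(1)
T(19) → G(6)
V(21) → E(4)
S(18) → H(7)
R(17) → I(8)

YYIMJBGEHI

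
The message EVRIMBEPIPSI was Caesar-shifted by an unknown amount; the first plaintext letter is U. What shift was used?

10

From the crib: E(4)−U(20)=-16≡10, so the shift is 10.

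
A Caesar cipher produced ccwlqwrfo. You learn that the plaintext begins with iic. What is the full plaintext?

From the crib: c(2)−i(8)=-6≡20, so the shift is 20.
Subtract 20 from each ciphertext letter:
c(2): 2−20=-18≡8 → i
c(2): 2−20=-18≡8 → i
w(22): 22−20=2 → c
l(11): 11−20=-9≡17 → r
q(16): 16−20=-4≡22 → w
w(22): 22−20=2 → c
r(17): 17−20=-3≡23 → x
f(5): 5−20=-15≡11 → l
o(14): 14−20=-6≡20 → u

iicrwcxlu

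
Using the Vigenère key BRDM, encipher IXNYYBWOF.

Repeat the key across the message: BRDMBRDMB
I(8)+B(1): 9 → J
X(23)+R(17): 40≡14 → O
N(13)+D(3): 16 → Q
Y(24)+M(12): 36≡10 → K
Y(24)+B(1): 25 → Z
B(1)+R(17): 18 → S
W(22)+D(3): 25 → Z
O(14)+M(12): 26≡0 → A
F(5)+B(1): 6 → G

JOQKZSZAG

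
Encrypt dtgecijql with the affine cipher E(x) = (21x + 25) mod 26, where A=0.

kivfplgxw

d(3): 21·3+25=88≡10 → k
t(19): 21·19+25=424≡8 → i
g(6): 21·6+25=151≡21 → v
e(4): 21·4+25=109≡5 → f
c(2): 21·2+25=67≡15 → p
i(8): 21·8+25=193≡11 → l
j(9): 21·9+25=214≡6 → g
q(16): 21·16+25=361≡23 → x
l(11): 21·11+25=256≡22 → w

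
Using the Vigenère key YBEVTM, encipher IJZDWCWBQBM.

Repeat the key across the message: YBEVTMYBEVT
I(8)+Y(24): 32≡6 → G
J(9)+B(1): 10 → K
Z(25)+E(4): 29≡3 → D
D(3)+V(21): 24 → Y
W(22)+T(19): 41≡15 → P
C(2)+M(12): 14 → O
W(22)+Y(24): 46≡20 → U
B(1)+B(1): 2 → C
Q(16)+E(4): 20 → U
B(1)+V(21): 22 → W
M(12)+T(19): 31≡5 → F

GKDYPOUCUWF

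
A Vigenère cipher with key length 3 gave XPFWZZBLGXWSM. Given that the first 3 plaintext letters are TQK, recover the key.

Subtract each crib letter from the matching ciphertext letter (mod 26):
X(23)−T(19)=4 → E
P(15)−Q(16)=-1≡25 → Z
F(5)−K(10)=-5≡21 → V

EZV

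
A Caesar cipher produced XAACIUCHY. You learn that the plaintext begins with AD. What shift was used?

23

From the crib: X(23)−A(0)=23, so the shift is 23.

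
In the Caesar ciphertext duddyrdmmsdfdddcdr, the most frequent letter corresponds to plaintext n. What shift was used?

The most frequent ciphertext letter is d (appears 9 times).
d is position 3; n is position 13.
Shift = -10≡16.

16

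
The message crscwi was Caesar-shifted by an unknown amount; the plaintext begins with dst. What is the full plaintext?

dstdxj

From the crib: c(2)−d(3)=-1≡25, so the shift is 25.
Subtract 25 from each ciphertext letter:
c(2): 2−25=-23≡3 → d
r(17): 17−25=-8≡18 → s
s(18): 18−25=-7≡19 → t
c(2): 2−25=-23≡3 → d
w(22): 22−25=-3≡23 → x
i(8): 8−25=-17≡9 → j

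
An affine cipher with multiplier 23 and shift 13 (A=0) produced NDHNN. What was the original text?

AMCAA

The inverse of 23 mod 26 is 17, since 23·17=391≡1. Apply D(y)=17·(y−13) mod 26:
N(13): 17·(13−13)=0 → A
D(3): 17·(3−13)=-170≡12 → M
H(7): 17·(7−13)=-102≡2 → C
N(13): 17·(13−13)=0 → A
N(13): 17·(13−13)=0 → A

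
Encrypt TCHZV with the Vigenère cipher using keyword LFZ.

EHGKA

Repeat the key across the message: LFZLF
T(19)+L(11): 30≡4 → E
C(2)+F(5): 7 → H
H(7)+Z(25): 32≡6 → G
Z(25)+L(11): 36≡10 → K
V(21)+F(5): 26≡0 → A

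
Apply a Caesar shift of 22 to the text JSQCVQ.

FOMYRM

J(9): 9+22=31≡5 → F
S(18): 18+22=40≡14 → O
Q(16): 16+22=38≡12 → M
C(2): 2+22=24 → Y
V(21): 21+22=43≡17 → R
Q(16): 16+22=38≡12 → M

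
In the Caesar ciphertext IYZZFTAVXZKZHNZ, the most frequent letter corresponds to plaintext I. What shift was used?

17

The most frequent ciphertext letter is Z (appears 5 times).
Z is position 25; I is position 8.
Shift = 17.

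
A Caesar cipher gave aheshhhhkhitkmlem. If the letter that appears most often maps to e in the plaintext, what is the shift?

The most frequent ciphertext letter is h (appears 6 times).
h is position 7; e is position 4.
Shift = 3.

3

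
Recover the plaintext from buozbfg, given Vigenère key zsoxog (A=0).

ccacnzh

Repeat the key across the ciphertext: zsoxogz
b(1)−z(25): -24≡2 → c
u(20)−s(18): 2 → c
o(14)−o(14): 0 → a
z(25)−x(23): 2 → c
b(1)−o(14): -13≡13 → n
f(5)−g(6): -1≡25 → z
g(6)−z(25): -19≡7 → h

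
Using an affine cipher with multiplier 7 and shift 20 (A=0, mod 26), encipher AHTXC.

A(0): 7·0+20=20 → U
H(7): 7·7+20=69≡17 → R
T(19): 7·19+20=153≡23 → X
X(23): 7·23+20=181≡25 → Z
C(2): 7·2+20=34≡8 → I

URXZI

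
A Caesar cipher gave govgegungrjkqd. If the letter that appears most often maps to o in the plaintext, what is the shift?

The most frequent ciphertext letter is g (appears 4 times).
g is position 6; o is position 14.
Shift = -8≡18.

18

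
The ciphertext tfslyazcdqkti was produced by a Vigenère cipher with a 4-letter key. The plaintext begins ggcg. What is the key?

nzqf

Subtract each crib letter from the matching ciphertext letter (mod 26):
t(19)−g(6)=13 → n
f(5)−g(6)=-1≡25 → z
s(18)−c(2)=16 → q
l(11)−g(6)=5 → f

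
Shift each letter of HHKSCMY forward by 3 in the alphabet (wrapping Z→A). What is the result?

KKNVFPB

H(7): 7+3=10 → K
H(7): 7+3=10 → K
K(10): 10+3=13 → N
S(18): 18+3=21 → V
C(2): 2+3=5 → F
M(12): 12+3=15 → P
Y(24): 24+3=27≡1 → B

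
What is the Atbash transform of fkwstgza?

f(5) → u(20)
k(10) → p(15)
w(22) → d(3)
s(18) → h(7)
t(19) → g(6)
g(6) → t(19)
z(25) → a(0)
a(0) → z(25)

updhgtaz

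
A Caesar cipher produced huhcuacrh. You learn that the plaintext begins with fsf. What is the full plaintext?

fsfasyapf

From the crib: h(7)−f(5)=2, so the shift is 2.
Subtract 2 from each ciphertext letter:
h(7): 7−2=5 → f
u(20): 20−2=18 → s
h(7): 7−2=5 → f
c(2): 2−2=0 → a
u(20): 20−2=18 → s
a(0): 0−2=-2≡24 → y
c(2): 2−2=0 → a
r(17): 17−2=15 → p
h(7): 7−2=5 → f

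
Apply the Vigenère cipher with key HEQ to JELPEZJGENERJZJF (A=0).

QIBWIPQKUUIHQDZM

Repeat the key across the message: HEQHEQHEQHEQHEQH
J(9)+H(7): 16 → Q
E(4)+E(4): 8 → I
L(11)+Q(16): 27≡1 → B
P(15)+H(7): 22 → W
E(4)+E(4): 8 → I
Z(25)+Q(16): 41≡15 → P
J(9)+H(7): 16 → Q
G(6)+E(4): 10 → K
E(4)+Q(16): 20 → U
N(13)+H(7): 20 → U
E(4)+E(4): 8 → I
R(17)+Q(16): 33≡7 → H
J(9)+H(7): 16 → Q
Z(25)+E(4): 29≡3 → D
J(9)+Q(16): 25 → Z
F(5)+H(7): 12 → M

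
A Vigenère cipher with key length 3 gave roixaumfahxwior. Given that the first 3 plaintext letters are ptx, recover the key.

Subtract each crib letter from the matching ciphertext letter (mod 26):
r(17)−p(15)=2 → c
o(14)−t(19)=-5≡21 → v
i(8)−x(23)=-15≡11 → l

cvl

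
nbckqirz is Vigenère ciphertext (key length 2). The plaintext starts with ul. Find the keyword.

Subtract each crib letter from the matching ciphertext letter (mod 26):
n(13)−u(20)=-7≡19 → t
b(1)−l(11)=-10≡16 → q

tq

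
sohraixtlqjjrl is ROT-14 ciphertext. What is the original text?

s(18): 18−14=4 → e
o(14): 14−14=0 → a
h(7): 7−14=-7≡19 → t
r(17): 17−14=3 → d
a(0): 0−14=-14≡12 → m
i(8): 8−14=-6≡20 → u
x(23): 23−14=9 → j
t(19): 19−14=5 → f
l(11): 11−14=-3≡23 → x
q(16): 16−14=2 → c
j(9): 9−14=-5≡21 → v
j(9): 9−14=-5≡21 → v
r(17): 17−14=3 → d
l(11): 11−14=-3≡23 → x

eatdmujfxcvvdx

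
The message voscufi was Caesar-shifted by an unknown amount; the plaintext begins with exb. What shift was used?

17

From the crib: v(21)−e(4)=17, so the shift is 17.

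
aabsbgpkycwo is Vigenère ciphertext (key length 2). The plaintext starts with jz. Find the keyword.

rb

Subtract each crib letter from the matching ciphertext letter (mod 26):
a(0)−j(9)=-9≡17 → r
a(0)−z(25)=-25≡1 → b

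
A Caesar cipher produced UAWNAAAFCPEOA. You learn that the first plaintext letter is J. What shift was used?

11

From the crib: U(20)−J(9)=11, so the shift is 11.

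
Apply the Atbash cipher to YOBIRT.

BLYRIG

Y(24) → B(1)
O(14) → L(11)
B(1) → Y(24)
I(8) → R(17)
R(17) → I(8)
T(19) → G(6)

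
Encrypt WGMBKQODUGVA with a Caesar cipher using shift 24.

W(22): 22+24=46≡20 → U
G(6): 6+24=30≡4 → E
M(12): 12+24=36≡10 → K
B(1): 1+24=25 → Z
K(10): 10+24=34≡8 → I
Q(16): 16+24=40≡14 → O
O(14): 14+24=38≡12 → M
D(3): 3+24=27≡1 → B
U(20): 20+24=44≡18 → S
G(6): 6+24=30≡4 → E
V(21): 21+24=45≡19 → T
A(0): 0+24=24 → Y

UEKZIOMBSETY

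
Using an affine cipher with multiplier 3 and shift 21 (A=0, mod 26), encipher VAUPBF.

GVDOYK

V(21): 3·21+21=84≡6 → G
A(0): 3·0+21=21 → V
U(20): 3·20+21=81≡3 → D
P(15): 3·15+21=66≡14 → O
B(1): 3·1+21=24 → Y
F(5): 3·5+21=36≡10 → K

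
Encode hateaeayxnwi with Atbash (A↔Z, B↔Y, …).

szgvzvzbcmdr

h(7) → s(18)
a(0) → z(25)
t(19) → g(6)
e(4) → v(21)
a(0) → z(25)
e(4) → v(21)
a(0) → z(25)
y(24) → b(1)
x(23) → c(2)
n(13) → m(12)
w(22) → d(3)
i(8) → r(17)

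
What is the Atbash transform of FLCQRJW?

UOXJIQD

F(5) → U(20)
L(11) → O(14)
C(2) → X(23)
Q(16) → J(9)
R(17) → I(8)
J(9) → Q(16)
W(22) → D(3)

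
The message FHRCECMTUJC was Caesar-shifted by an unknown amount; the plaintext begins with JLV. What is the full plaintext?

From the crib: F(5)−J(9)=-4≡22, so the shift is 22.
Subtract 22 from each ciphertext letter:
F(5): 5−22=-17≡9 → J
H(7): 7−22=-15≡11 → L
R(17): 17−22=-5≡21 → V
C(2): 2−22=-20≡6 → G
E(4): 4−22=-18≡8 → I
C(2): 2−22=-20≡6 → G
M(12): 12−22=-10≡16 → Q
T(19): 19−22=-3≡23 → X
U(20): 20−22=-2≡24 → Y
J(9): 9−22=-13≡13 → N
C(2): 2−22=-20≡6 → G

JLVGIGQXYNG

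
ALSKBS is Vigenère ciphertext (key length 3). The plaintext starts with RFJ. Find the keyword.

Subtract each crib letter from the matching ciphertext letter (mod 26):
A(0)−R(17)=-17≡9 → J
L(11)−F(5)=6 → G
S(18)−J(9)=9 → J

JGJ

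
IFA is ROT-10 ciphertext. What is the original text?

I(8): 8−10=-2≡24 → Y
F(5): 5−10=-5≡21 → V
A(0): 0−10=-10≡16 → Q

YVQ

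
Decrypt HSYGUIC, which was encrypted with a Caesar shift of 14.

H(7): 7−14=-7≡19 → T
S(18): 18−14=4 → E
Y(24): 24−14=10 → K
G(6): 6−14=-8≡18 → S
U(20): 20−14=6 → G
I(8): 8−14=-6≡20 → U
C(2): 2−14=-12≡14 → O

TEKSGUO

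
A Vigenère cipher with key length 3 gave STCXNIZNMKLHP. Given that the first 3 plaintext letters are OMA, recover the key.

Subtract each crib letter from the matching ciphertext letter (mod 26):
S(18)−O(14)=4 → E
T(19)−M(12)=7 → H
C(2)−A(0)=2 → C

EHC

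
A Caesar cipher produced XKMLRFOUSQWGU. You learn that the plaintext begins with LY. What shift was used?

12

From the crib: X(23)−L(11)=12, so the shift is 12.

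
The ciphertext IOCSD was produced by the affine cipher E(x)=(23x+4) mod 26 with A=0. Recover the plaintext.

QOSEJ

The inverse of 23 mod 26 is 17, since 23·17=391≡1. Apply D(y)=17·(y−4) mod 26:
I(8): 17·(8−4)=68≡16 → Q
O(14): 17·(14−4)=170≡14 → O
C(2): 17·(2−4)=-34≡18 → S
S(18): 17·(18−4)=238≡4 → E
D(3): 17·(3−4)=-17≡9 → J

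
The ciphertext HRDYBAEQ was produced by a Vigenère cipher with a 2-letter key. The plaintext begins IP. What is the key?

Subtract each crib letter from the matching ciphertext letter (mod 26):
H(7)−I(8)=-1≡25 → Z
R(17)−P(15)=2 → C

ZC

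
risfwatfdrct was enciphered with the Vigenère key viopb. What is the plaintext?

waeqvflroqhl

Repeat the key across the ciphertext: viopbviopbvi
r(17)−v(21): -4≡22 → w
i(8)−i(8): 0 → a
s(18)−o(14): 4 → e
f(5)−p(15): -10≡16 → q
w(22)−b(1): 21 → v
a(0)−v(21): -21≡5 → f
t(19)−i(8): 11 → l
f(5)−o(14): -9≡17 → r
d(3)−p(15): -12≡14 → o
r(17)−b(1): 16 → q
c(2)−v(21): -19≡7 → h
t(19)−i(8): 11 → l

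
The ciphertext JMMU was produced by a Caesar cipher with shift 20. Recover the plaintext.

J(9): 9−20=-11≡15 → P
M(12): 12−20=-8≡18 → S
M(12): 12−20=-8≡18 → S
U(20): 20−20=0 → A

PSSA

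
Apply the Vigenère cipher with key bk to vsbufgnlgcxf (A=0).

Repeat the key across the message: bkbkbkbkbkbk
v(21)+b(1): 22 → w
s(18)+k(10): 28≡2 → c
b(1)+b(1): 2 → c
u(20)+k(10): 30≡4 → e
f(5)+b(1): 6 → g
g(6)+k(10): 16 → q
n(13)+b(1): 14 → o
l(11)+k(10): 21 → v
g(6)+b(1): 7 → h
c(2)+k(10): 12 → m
x(23)+b(1): 24 → y
f(5)+k(10): 15 → p

wccegqovhmyp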